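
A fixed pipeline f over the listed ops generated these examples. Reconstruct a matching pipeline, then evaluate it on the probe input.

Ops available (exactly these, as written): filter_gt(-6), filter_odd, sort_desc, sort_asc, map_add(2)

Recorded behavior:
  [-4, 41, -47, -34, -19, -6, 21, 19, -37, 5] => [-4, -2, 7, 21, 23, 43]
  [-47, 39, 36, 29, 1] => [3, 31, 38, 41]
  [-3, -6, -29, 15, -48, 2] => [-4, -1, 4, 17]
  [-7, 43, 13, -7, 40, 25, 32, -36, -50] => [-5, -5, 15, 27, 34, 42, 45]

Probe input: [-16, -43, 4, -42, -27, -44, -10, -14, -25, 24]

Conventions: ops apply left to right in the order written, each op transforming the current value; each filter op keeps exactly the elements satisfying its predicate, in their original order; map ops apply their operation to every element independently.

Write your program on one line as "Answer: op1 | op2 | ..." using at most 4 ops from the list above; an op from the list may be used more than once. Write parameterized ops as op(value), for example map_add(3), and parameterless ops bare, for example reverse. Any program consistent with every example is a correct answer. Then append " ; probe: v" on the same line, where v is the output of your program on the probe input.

sort_asc | map_add(2) | filter_gt(-6) ; probe: [6, 26]

Check, running the answer program on each example:
  [-4, 41, -47, -34, -19, -6, 21, 19, -37, 5] -> [-47, -37, -34, -19, -6, -4, 5, 19, 21, 41] -> [-45, -35, -32, -17, -4, -2, 7, 21, 23, 43] -> [-4, -2, 7, 21, 23, 43]
  [-47, 39, 36, 29, 1] -> [-47, 1, 29, 36, 39] -> [-45, 3, 31, 38, 41] -> [3, 31, 38, 41]
  [-3, -6, -29, 15, -48, 2] -> [-48, -29, -6, -3, 2, 15] -> [-46, -27, -4, -1, 4, 17] -> [-4, -1, 4, 17]
  [-7, 43, 13, -7, 40, 25, 32, -36, -50] -> [-50, -36, -7, -7, 13, 25, 32, 40, 43] -> [-48, -34, -5, -5, 15, 27, 34, 42, 45] -> [-5, -5, 15, 27, 34, 42, 45]
  probe: [-16, -43, 4, -42, -27, -44, -10, -14, -25, 24] -> [-44, -43, -42, -27, -25, -16, -14, -10, 4, 24] -> [-42, -41, -40, -25, -23, -14, -12, -8, 6, 26] -> [6, 26]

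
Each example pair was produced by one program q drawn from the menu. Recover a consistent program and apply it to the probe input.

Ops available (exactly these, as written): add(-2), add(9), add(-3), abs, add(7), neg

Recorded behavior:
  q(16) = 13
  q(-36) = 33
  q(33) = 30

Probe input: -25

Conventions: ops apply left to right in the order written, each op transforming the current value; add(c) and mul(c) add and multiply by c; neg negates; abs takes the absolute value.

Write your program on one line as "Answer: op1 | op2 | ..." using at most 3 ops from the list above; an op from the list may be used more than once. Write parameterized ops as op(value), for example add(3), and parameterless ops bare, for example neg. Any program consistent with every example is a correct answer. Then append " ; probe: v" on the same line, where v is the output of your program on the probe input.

neg | abs | add(-3) ; probe: 22

Check, running the answer program on each example:
  16 -> -16 -> 16 -> 13
  -36 -> 36 -> 36 -> 33
  33 -> -33 -> 33 -> 30
  probe: -25 -> 25 -> 25 -> 22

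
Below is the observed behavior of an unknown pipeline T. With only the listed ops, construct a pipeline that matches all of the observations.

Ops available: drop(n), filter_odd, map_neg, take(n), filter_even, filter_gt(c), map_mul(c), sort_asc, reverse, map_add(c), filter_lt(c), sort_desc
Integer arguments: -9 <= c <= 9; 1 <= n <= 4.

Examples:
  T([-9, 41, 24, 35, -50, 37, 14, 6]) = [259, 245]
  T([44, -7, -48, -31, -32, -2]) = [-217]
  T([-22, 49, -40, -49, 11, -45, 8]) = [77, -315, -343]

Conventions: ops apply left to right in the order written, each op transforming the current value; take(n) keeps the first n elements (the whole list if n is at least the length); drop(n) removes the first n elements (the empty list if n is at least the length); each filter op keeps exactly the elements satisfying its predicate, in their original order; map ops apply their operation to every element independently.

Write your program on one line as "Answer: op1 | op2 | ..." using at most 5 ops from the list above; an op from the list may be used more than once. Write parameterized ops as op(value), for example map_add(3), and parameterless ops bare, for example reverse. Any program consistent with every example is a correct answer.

map_mul(-7) | drop(3) | map_neg | filter_odd | sort_desc

Check, running the answer program on each example:
  [-9, 41, 24, 35, -50, 37, 14, 6] -> [63, -287, -168, -245, 350, -259, -98, -42] -> [-245, 350, -259, -98, -42] -> [245, -350, 259, 98, 42] -> [245, 259] -> [259, 245]
  [44, -7, -48, -31, -32, -2] -> [-308, 49, 336, 217, 224, 14] -> [217, 224, 14] -> [-217, -224, -14] -> [-217] -> [-217]
  [-22, 49, -40, -49, 11, -45, 8] -> [154, -343, 280, 343, -77, 315, -56] -> [343, -77, 315, -56] -> [-343, 77, -315, 56] -> [-343, 77, -315] -> [77, -315, -343]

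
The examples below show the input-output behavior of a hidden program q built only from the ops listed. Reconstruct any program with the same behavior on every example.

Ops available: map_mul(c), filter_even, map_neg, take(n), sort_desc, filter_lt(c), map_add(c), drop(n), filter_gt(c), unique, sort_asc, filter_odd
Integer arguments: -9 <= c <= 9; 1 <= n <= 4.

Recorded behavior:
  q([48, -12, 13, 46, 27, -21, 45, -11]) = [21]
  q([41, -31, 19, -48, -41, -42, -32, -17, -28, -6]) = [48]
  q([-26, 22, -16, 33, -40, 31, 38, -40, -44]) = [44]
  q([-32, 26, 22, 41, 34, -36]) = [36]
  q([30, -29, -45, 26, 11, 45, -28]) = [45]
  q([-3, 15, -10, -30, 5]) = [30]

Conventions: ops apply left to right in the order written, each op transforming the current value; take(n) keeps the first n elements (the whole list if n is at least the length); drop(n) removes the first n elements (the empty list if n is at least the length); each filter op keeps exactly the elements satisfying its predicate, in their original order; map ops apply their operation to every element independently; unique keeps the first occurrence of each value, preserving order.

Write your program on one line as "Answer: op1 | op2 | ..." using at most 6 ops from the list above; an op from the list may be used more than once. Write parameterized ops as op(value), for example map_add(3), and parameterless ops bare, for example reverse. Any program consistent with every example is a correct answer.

unique | drop(1) | map_neg | sort_desc | take(1)

Check, running the answer program on each example:
  [48, -12, 13, 46, 27, -21, 45, -11] -> [48, -12, 13, 46, 27, -21, 45, -11] -> [-12, 13, 46, 27, -21, 45, -11] -> [12, -13, -46, -27, 21, -45, 11] -> [21, 12, 11, -13, -27, -45, -46] -> [21]
  [41, -31, 19, -48, -41, -42, -32, -17, -28, -6] -> [41, -31, 19, -48, -41, -42, -32, -17, -28, -6] -> [-31, 19, -48, -41, -42, -32, -17, -28, -6] -> [31, -19, 48, 41, 42, 32, 17, 28, 6] -> [48, 42, 41, 32, 31, 28, 17, 6, -19] -> [48]
  [-26, 22, -16, 33, -40, 31, 38, -40, -44] -> [-26, 22, -16, 33, -40, 31, 38, -44] -> [22, -16, 33, -40, 31, 38, -44] -> [-22, 16, -33, 40, -31, -38, 44] -> [44, 40, 16, -22, -31, -33, -38] -> [44]
  [-32, 26, 22, 41, 34, -36] -> [-32, 26, 22, 41, 34, -36] -> [26, 22, 41, 34, -36] -> [-26, -22, -41, -34, 36] -> [36, -22, -26, -34, -41] -> [36]
  [30, -29, -45, 26, 11, 45, -28] -> [30, -29, -45, 26, 11, 45, -28] -> [-29, -45, 26, 11, 45, -28] -> [29, 45, -26, -11, -45, 28] -> [45, 29, 28, -11, -26, -45] -> [45]
  [-3, 15, -10, -30, 5] -> [-3, 15, -10, -30, 5] -> [15, -10, -30, 5] -> [-15, 10, 30, -5] -> [30, 10, -5, -15] -> [30]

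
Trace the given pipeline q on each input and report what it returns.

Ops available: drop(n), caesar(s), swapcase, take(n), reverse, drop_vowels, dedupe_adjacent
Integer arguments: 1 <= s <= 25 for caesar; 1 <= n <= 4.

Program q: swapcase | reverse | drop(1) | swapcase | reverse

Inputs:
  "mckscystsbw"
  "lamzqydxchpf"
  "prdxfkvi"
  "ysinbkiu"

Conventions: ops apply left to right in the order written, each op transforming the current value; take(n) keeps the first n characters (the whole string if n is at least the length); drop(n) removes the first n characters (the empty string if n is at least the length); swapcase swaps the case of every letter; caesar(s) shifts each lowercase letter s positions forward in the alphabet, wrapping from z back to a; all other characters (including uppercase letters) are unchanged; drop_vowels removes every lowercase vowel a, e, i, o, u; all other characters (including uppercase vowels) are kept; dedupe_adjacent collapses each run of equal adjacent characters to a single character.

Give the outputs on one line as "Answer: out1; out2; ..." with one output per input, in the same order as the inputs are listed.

"mckscystsb"; "lamzqydxchp"; "prdxfkv"; "ysinbki"

Execution, op by op:
  "mckscystsbw" -> "MCKSCYSTSBW" -> "WBSTSYCSKCM" -> "BSTSYCSKCM" -> "bstsycskcm" -> "mckscystsb"
  "lamzqydxchpf" -> "LAMZQYDXCHPF" -> "FPHCXDYQZMAL" -> "PHCXDYQZMAL" -> "phcxdyqzmal" -> "lamzqydxchp"
  "prdxfkvi" -> "PRDXFKVI" -> "IVKFXDRP" -> "VKFXDRP" -> "vkfxdrp" -> "prdxfkv"
  "ysinbkiu" -> "YSINBKIU" -> "UIKBNISY" -> "IKBNISY" -> "ikbnisy" -> "ysinbki"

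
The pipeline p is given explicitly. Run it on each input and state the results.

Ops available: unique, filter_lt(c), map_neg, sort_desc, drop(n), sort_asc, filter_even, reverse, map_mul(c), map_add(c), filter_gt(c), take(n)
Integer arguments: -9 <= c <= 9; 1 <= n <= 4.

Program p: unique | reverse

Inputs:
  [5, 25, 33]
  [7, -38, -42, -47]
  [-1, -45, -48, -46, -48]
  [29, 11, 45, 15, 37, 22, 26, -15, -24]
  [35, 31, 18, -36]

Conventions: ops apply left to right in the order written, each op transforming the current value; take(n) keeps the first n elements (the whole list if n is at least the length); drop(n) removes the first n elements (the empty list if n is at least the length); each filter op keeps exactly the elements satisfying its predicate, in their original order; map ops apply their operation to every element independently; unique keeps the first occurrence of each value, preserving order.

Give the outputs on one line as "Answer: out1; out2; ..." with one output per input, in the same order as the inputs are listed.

[33, 25, 5]; [-47, -42, -38, 7]; [-46, -48, -45, -1]; [-24, -15, 26, 22, 37, 15, 45, 11, 29]; [-36, 18, 31, 35]

Execution, op by op:
  [5, 25, 33] -> [5, 25, 33] -> [33, 25, 5]
  [7, -38, -42, -47] -> [7, -38, -42, -47] -> [-47, -42, -38, 7]
  [-1, -45, -48, -46, -48] -> [-1, -45, -48, -46] -> [-46, -48, -45, -1]
  [29, 11, 45, 15, 37, 22, 26, -15, -24] -> [29, 11, 45, 15, 37, 22, 26, -15, -24] -> [-24, -15, 26, 22, 37, 15, 45, 11, 29]
  [35, 31, 18, -36] -> [35, 31, 18, -36] -> [-36, 18, 31, 35]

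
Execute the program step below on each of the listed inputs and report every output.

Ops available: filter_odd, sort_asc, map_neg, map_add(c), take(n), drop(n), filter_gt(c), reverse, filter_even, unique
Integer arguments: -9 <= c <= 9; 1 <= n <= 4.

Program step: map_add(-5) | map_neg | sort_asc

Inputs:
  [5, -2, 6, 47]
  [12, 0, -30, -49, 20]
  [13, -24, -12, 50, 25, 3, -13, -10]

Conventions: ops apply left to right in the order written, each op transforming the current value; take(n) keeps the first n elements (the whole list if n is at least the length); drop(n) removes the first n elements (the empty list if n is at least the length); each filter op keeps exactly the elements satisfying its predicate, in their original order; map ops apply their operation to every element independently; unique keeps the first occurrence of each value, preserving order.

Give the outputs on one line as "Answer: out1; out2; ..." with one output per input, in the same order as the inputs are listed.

[-42, -1, 0, 7]; [-15, -7, 5, 35, 54]; [-45, -20, -8, 2, 15, 17, 18, 29]

Execution, op by op:
  [5, -2, 6, 47] -> [0, -7, 1, 42] -> [0, 7, -1, -42] -> [-42, -1, 0, 7]
  [12, 0, -30, -49, 20] -> [7, -5, -35, -54, 15] -> [-7, 5, 35, 54, -15] -> [-15, -7, 5, 35, 54]
  [13, -24, -12, 50, 25, 3, -13, -10] -> [8, -29, -17, 45, 20, -2, -18, -15] -> [-8, 29, 17, -45, -20, 2, 18, 15] -> [-45, -20, -8, 2, 15, 17, 18, 29]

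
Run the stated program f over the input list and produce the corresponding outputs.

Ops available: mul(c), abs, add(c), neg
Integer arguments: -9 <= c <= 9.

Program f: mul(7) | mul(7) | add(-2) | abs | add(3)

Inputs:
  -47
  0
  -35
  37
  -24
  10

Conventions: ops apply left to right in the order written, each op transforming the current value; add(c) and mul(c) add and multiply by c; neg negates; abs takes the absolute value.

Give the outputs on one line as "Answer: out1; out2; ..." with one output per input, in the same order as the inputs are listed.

2308; 5; 1720; 1814; 1181; 491

Execution, op by op:
  -47 -> -329 -> -2303 -> -2305 -> 2305 -> 2308
  0 -> 0 -> 0 -> -2 -> 2 -> 5
  -35 -> -245 -> -1715 -> -1717 -> 1717 -> 1720
  37 -> 259 -> 1813 -> 1811 -> 1811 -> 1814
  -24 -> -168 -> -1176 -> -1178 -> 1178 -> 1181
  10 -> 70 -> 490 -> 488 -> 488 -> 491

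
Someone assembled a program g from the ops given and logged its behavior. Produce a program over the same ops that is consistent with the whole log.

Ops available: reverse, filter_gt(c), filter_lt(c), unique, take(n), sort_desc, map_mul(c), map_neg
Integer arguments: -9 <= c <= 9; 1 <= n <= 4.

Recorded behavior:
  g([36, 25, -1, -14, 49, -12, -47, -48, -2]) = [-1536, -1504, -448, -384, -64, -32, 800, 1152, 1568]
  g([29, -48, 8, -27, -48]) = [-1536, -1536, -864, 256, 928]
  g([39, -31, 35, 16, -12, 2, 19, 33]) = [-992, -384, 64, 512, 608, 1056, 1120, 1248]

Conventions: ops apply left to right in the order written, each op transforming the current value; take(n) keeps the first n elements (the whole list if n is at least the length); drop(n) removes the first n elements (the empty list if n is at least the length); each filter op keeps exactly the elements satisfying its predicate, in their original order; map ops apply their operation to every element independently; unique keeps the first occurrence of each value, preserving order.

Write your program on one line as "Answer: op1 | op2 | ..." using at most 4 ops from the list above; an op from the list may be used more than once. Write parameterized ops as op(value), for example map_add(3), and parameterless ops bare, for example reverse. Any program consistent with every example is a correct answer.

sort_desc | map_mul(4) | map_mul(8) | reverse

Check, running the answer program on each example:
  [36, 25, -1, -14, 49, -12, -47, -48, -2] -> [49, 36, 25, -1, -2, -12, -14, -47, -48] -> [196, 144, 100, -4, -8, -48, -56, -188, -192] -> [1568, 1152, 800, -32, -64, -384, -448, -1504, -1536] -> [-1536, -1504, -448, -384, -64, -32, 800, 1152, 1568]
  [29, -48, 8, -27, -48] -> [29, 8, -27, -48, -48] -> [116, 32, -108, -192, -192] -> [928, 256, -864, -1536, -1536] -> [-1536, -1536, -864, 256, 928]
  [39, -31, 35, 16, -12, 2, 19, 33] -> [39, 35, 33, 19, 16, 2, -12, -31] -> [156, 140, 132, 76, 64, 8, -48, -124] -> [1248, 1120, 1056, 608, 512, 64, -384, -992] -> [-992, -384, 64, 512, 608, 1056, 1120, 1248]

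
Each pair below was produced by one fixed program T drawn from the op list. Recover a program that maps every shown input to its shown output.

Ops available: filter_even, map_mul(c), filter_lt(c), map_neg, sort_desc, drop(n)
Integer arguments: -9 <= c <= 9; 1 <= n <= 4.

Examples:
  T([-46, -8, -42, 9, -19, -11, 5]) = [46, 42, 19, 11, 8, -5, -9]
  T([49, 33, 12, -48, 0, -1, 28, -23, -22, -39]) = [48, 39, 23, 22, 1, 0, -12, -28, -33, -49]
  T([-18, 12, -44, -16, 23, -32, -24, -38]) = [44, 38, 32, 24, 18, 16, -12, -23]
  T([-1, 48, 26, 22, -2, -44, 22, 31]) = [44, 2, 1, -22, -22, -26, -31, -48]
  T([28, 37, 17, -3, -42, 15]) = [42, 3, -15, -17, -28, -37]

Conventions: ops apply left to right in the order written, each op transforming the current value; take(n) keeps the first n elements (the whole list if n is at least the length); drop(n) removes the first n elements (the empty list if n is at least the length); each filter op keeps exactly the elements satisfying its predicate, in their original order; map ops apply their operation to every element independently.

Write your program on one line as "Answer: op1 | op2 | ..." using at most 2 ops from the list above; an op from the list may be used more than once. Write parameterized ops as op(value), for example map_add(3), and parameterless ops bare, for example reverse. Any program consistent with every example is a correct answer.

map_neg | sort_desc

Check, running the answer program on each example:
  [-46, -8, -42, 9, -19, -11, 5] -> [46, 8, 42, -9, 19, 11, -5] -> [46, 42, 19, 11, 8, -5, -9]
  [49, 33, 12, -48, 0, -1, 28, -23, -22, -39] -> [-49, -33, -12, 48, 0, 1, -28, 23, 22, 39] -> [48, 39, 23, 22, 1, 0, -12, -28, -33, -49]
  [-18, 12, -44, -16, 23, -32, -24, -38] -> [18, -12, 44, 16, -23, 32, 24, 38] -> [44, 38, 32, 24, 18, 16, -12, -23]
  [-1, 48, 26, 22, -2, -44, 22, 31] -> [1, -48, -26, -22, 2, 44, -22, -31] -> [44, 2, 1, -22, -22, -26, -31, -48]
  [28, 37, 17, -3, -42, 15] -> [-28, -37, -17, 3, 42, -15] -> [42, 3, -15, -17, -28, -37]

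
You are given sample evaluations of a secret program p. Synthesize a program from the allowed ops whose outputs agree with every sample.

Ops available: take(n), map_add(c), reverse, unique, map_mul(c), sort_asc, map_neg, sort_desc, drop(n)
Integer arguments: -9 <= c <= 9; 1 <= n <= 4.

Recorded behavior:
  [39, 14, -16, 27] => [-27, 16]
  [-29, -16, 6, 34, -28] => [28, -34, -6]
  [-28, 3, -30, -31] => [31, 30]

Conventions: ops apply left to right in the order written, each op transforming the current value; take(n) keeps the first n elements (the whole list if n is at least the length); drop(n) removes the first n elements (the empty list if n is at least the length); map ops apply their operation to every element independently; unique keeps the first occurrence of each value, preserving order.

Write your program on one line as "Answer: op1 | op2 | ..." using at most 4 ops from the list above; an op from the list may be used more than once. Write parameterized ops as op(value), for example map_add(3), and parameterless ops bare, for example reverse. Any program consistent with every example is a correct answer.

drop(2) | map_neg | reverse

Check, running the answer program on each example:
  [39, 14, -16, 27] -> [-16, 27] -> [16, -27] -> [-27, 16]
  [-29, -16, 6, 34, -28] -> [6, 34, -28] -> [-6, -34, 28] -> [28, -34, -6]
  [-28, 3, -30, -31] -> [-30, -31] -> [30, 31] -> [31, 30]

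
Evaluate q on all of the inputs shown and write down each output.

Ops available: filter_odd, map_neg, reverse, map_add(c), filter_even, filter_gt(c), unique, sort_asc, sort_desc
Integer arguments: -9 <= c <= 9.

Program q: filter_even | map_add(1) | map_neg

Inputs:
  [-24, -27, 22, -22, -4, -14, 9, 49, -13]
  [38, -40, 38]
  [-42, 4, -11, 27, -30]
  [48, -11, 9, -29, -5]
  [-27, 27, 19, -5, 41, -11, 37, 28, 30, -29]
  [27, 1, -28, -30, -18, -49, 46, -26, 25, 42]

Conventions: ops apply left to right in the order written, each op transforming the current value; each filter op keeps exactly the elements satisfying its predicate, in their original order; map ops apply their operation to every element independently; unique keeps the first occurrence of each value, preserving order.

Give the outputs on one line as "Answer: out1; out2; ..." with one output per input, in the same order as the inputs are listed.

Execution, op by op:
  [-24, -27, 22, -22, -4, -14, 9, 49, -13] -> [-24, 22, -22, -4, -14] -> [-23, 23, -21, -3, -13] -> [23, -23, 21, 3, 13]
  [38, -40, 38] -> [38, -40, 38] -> [39, -39, 39] -> [-39, 39, -39]
  [-42, 4, -11, 27, -30] -> [-42, 4, -30] -> [-41, 5, -29] -> [41, -5, 29]
  [48, -11, 9, -29, -5] -> [48] -> [49] -> [-49]
  [-27, 27, 19, -5, 41, -11, 37, 28, 30, -29] -> [28, 30] -> [29, 31] -> [-29, -31]
  [27, 1, -28, -30, -18, -49, 46, -26, 25, 42] -> [-28, -30, -18, 46, -26, 42] -> [-27, -29, -17, 47, -25, 43] -> [27, 29, 17, -47, 25, -43]

[23, -23, 21, 3, 13]; [-39, 39, -39]; [41, -5, 29]; [-49]; [-29, -31]; [27, 29, 17, -47, 25, -43]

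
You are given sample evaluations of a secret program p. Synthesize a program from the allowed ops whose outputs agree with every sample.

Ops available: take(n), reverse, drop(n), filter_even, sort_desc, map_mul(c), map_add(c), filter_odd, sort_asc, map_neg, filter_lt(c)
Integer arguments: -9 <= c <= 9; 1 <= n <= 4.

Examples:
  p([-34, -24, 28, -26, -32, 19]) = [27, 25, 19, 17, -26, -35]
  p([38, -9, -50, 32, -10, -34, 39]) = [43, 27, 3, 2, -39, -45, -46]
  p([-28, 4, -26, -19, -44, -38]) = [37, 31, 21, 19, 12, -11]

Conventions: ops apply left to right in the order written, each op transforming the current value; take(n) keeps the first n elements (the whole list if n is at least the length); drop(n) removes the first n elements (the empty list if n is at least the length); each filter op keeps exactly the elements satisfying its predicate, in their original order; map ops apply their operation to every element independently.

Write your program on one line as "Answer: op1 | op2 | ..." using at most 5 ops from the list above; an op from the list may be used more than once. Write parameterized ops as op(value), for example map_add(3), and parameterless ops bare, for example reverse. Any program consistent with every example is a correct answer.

reverse | map_add(7) | map_neg | sort_desc

Check, running the answer program on each example:
  [-34, -24, 28, -26, -32, 19] -> [19, -32, -26, 28, -24, -34] -> [26, -25, -19, 35, -17, -27] -> [-26, 25, 19, -35, 17, 27] -> [27, 25, 19, 17, -26, -35]
  [38, -9, -50, 32, -10, -34, 39] -> [39, -34, -10, 32, -50, -9, 38] -> [46, -27, -3, 39, -43, -2, 45] -> [-46, 27, 3, -39, 43, 2, -45] -> [43, 27, 3, 2, -39, -45, -46]
  [-28, 4, -26, -19, -44, -38] -> [-38, -44, -19, -26, 4, -28] -> [-31, -37, -12, -19, 11, -21] -> [31, 37, 12, 19, -11, 21] -> [37, 31, 21, 19, 12, -11]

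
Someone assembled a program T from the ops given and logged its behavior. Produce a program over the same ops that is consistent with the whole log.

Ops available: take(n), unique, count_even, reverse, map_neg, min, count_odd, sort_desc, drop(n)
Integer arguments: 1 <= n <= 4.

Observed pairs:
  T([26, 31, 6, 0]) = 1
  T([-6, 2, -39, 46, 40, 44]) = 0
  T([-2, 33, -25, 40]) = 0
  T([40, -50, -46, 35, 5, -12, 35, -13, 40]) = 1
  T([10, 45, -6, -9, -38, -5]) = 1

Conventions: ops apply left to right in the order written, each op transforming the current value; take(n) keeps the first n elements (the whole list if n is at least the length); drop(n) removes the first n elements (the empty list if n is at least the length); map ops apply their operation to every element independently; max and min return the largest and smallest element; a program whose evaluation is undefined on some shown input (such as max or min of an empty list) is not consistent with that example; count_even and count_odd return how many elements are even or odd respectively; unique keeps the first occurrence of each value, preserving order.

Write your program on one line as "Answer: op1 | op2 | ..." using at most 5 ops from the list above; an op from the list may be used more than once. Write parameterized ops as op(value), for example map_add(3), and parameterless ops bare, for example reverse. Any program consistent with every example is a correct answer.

map_neg | sort_desc | take(1) | count_even

Check, running the answer program on each example:
  [26, 31, 6, 0] -> [-26, -31, -6, 0] -> [0, -6, -26, -31] -> [0] -> 1
  [-6, 2, -39, 46, 40, 44] -> [6, -2, 39, -46, -40, -44] -> [39, 6, -2, -40, -44, -46] -> [39] -> 0
  [-2, 33, -25, 40] -> [2, -33, 25, -40] -> [25, 2, -33, -40] -> [25] -> 0
  [40, -50, -46, 35, 5, -12, 35, -13, 40] -> [-40, 50, 46, -35, -5, 12, -35, 13, -40] -> [50, 46, 13, 12, -5, -35, -35, -40, -40] -> [50] -> 1
  [10, 45, -6, -9, -38, -5] -> [-10, -45, 6, 9, 38, 5] -> [38, 9, 6, 5, -10, -45] -> [38] -> 1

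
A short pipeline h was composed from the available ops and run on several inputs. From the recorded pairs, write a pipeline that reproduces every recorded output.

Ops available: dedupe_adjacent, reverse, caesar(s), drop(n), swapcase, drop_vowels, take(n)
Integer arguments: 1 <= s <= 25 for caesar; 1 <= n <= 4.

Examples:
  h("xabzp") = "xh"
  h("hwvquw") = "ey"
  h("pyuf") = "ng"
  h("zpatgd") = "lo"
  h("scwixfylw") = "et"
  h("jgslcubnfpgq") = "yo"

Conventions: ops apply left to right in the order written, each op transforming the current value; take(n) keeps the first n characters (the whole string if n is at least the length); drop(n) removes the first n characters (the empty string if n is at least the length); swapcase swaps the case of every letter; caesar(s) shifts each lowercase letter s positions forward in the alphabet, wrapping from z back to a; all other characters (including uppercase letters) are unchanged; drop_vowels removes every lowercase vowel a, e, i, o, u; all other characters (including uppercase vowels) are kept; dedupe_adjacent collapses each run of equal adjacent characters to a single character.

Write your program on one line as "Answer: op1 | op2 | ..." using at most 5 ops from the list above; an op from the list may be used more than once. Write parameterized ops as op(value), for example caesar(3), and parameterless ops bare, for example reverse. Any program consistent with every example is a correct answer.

drop_vowels | caesar(8) | reverse | take(2)

Check, running the answer program on each example:
  "xabzp" -> "xbzp" -> "fjhx" -> "xhjf" -> "xh"
  "hwvquw" -> "hwvqw" -> "pedye" -> "eydep" -> "ey"
  "pyuf" -> "pyf" -> "xgn" -> "ngx" -> "ng"
  "zpatgd" -> "zptgd" -> "hxbol" -> "lobxh" -> "lo"
  "scwixfylw" -> "scwxfylw" -> "akefngte" -> "etgnfeka" -> "et"
  "jgslcubnfpgq" -> "jgslcbnfpgq" -> "roatkjvnxoy" -> "yoxnvjktaor" -> "yo"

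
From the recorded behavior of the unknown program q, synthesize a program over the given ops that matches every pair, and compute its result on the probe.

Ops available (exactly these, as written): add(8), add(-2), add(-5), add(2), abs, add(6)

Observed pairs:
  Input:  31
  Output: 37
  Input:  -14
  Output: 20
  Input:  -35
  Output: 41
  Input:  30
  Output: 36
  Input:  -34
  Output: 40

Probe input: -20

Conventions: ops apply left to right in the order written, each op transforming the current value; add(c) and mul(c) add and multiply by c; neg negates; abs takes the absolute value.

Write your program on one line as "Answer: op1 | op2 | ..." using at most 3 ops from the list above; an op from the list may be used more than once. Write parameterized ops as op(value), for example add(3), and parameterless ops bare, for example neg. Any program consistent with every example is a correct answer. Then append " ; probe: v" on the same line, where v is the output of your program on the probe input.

abs | add(8) | add(-2) ; probe: 26

Check, running the answer program on each example:
  31 -> 31 -> 39 -> 37
  -14 -> 14 -> 22 -> 20
  -35 -> 35 -> 43 -> 41
  30 -> 30 -> 38 -> 36
  -34 -> 34 -> 42 -> 40
  probe: -20 -> 20 -> 28 -> 26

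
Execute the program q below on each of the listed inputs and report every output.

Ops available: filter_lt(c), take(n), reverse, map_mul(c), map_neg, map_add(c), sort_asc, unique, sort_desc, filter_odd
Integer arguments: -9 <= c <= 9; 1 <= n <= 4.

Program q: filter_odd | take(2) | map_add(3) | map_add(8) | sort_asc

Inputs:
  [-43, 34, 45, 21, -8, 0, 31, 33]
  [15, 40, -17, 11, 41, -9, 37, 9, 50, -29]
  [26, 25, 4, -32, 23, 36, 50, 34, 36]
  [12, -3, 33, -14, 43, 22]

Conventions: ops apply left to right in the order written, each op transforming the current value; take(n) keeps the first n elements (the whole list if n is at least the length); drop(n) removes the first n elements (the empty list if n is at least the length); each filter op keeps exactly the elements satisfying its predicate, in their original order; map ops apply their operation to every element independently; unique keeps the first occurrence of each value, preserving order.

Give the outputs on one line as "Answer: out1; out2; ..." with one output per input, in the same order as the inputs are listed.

[-32, 56]; [-6, 26]; [34, 36]; [8, 44]

Execution, op by op:
  [-43, 34, 45, 21, -8, 0, 31, 33] -> [-43, 45, 21, 31, 33] -> [-43, 45] -> [-40, 48] -> [-32, 56] -> [-32, 56]
  [15, 40, -17, 11, 41, -9, 37, 9, 50, -29] -> [15, -17, 11, 41, -9, 37, 9, -29] -> [15, -17] -> [18, -14] -> [26, -6] -> [-6, 26]
  [26, 25, 4, -32, 23, 36, 50, 34, 36] -> [25, 23] -> [25, 23] -> [28, 26] -> [36, 34] -> [34, 36]
  [12, -3, 33, -14, 43, 22] -> [-3, 33, 43] -> [-3, 33] -> [0, 36] -> [8, 44] -> [8, 44]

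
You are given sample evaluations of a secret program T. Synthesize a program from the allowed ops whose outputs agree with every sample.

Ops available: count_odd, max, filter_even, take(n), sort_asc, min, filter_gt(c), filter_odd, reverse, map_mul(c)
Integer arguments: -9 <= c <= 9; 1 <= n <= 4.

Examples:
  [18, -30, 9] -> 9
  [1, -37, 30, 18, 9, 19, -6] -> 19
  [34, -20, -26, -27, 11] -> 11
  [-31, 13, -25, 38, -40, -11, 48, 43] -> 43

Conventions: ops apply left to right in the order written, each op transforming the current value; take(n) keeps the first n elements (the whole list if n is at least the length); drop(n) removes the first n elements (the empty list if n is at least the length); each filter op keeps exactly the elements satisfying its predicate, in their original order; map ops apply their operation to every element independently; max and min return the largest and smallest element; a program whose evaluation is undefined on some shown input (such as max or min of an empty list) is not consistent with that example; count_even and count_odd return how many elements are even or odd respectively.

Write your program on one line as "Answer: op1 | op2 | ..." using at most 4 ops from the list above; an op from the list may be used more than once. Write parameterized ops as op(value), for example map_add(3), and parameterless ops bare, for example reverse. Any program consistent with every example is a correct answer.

reverse | filter_odd | take(4) | max

Check, running the answer program on each example:
  [18, -30, 9] -> [9, -30, 18] -> [9] -> [9] -> 9
  [1, -37, 30, 18, 9, 19, -6] -> [-6, 19, 9, 18, 30, -37, 1] -> [19, 9, -37, 1] -> [19, 9, -37, 1] -> 19
  [34, -20, -26, -27, 11] -> [11, -27, -26, -20, 34] -> [11, -27] -> [11, -27] -> 11
  [-31, 13, -25, 38, -40, -11, 48, 43] -> [43, 48, -11, -40, 38, -25, 13, -31] -> [43, -11, -25, 13, -31] -> [43, -11, -25, 13] -> 43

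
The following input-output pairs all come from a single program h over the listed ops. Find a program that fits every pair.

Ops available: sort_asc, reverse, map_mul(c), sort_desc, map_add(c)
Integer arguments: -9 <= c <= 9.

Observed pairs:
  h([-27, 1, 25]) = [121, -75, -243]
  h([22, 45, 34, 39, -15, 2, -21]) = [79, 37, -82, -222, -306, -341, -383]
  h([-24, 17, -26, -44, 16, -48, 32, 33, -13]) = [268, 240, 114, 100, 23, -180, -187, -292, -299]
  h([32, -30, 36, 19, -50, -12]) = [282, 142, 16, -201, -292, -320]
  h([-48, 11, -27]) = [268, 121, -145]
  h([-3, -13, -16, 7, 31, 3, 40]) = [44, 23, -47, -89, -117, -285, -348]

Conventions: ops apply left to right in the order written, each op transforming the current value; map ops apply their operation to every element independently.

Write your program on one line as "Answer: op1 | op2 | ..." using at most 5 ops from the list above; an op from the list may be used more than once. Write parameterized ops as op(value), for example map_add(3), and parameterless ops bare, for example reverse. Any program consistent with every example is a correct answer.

map_add(9) | sort_desc | map_mul(-7) | map_add(-5) | sort_desc

Check, running the answer program on each example:
  [-27, 1, 25] -> [-18, 10, 34] -> [34, 10, -18] -> [-238, -70, 126] -> [-243, -75, 121] -> [121, -75, -243]
  [22, 45, 34, 39, -15, 2, -21] -> [31, 54, 43, 48, -6, 11, -12] -> [54, 48, 43, 31, 11, -6, -12] -> [-378, -336, -301, -217, -77, 42, 84] -> [-383, -341, -306, -222, -82, 37, 79] -> [79, 37, -82, -222, -306, -341, -383]
  [-24, 17, -26, -44, 16, -48, 32, 33, -13] -> [-15, 26, -17, -35, 25, -39, 41, 42, -4] -> [42, 41, 26, 25, -4, -15, -17, -35, -39] -> [-294, -287, -182, -175, 28, 105, 119, 245, 273] -> [-299, -292, -187, -180, 23, 100, 114, 240, 268] -> [268, 240, 114, 100, 23, -180, -187, -292, -299]
  [32, -30, 36, 19, -50, -12] -> [41, -21, 45, 28, -41, -3] -> [45, 41, 28, -3, -21, -41] -> [-315, -287, -196, 21, 147, 287] -> [-320, -292, -201, 16, 142, 282] -> [282, 142, 16, -201, -292, -320]
  [-48, 11, -27] -> [-39, 20, -18] -> [20, -18, -39] -> [-140, 126, 273] -> [-145, 121, 268] -> [268, 121, -145]
  [-3, -13, -16, 7, 31, 3, 40] -> [6, -4, -7, 16, 40, 12, 49] -> [49, 40, 16, 12, 6, -4, -7] -> [-343, -280, -112, -84, -42, 28, 49] -> [-348, -285, -117, -89, -47, 23, 44] -> [44, 23, -47, -89, -117, -285, -348]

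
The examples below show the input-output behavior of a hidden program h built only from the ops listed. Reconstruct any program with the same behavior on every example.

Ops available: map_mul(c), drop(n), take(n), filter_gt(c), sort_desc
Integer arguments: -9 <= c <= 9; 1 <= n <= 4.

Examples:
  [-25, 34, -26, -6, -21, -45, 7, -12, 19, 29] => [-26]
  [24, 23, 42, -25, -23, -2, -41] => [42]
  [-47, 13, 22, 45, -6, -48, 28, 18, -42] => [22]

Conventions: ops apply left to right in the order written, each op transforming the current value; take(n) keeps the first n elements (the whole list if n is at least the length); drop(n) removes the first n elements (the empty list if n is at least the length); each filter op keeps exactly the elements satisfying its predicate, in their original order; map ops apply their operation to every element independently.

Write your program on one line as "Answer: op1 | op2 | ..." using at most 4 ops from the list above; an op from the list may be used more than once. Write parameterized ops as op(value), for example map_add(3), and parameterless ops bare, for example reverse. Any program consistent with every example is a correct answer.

take(3) | drop(1) | drop(1)

Check, running the answer program on each example:
  [-25, 34, -26, -6, -21, -45, 7, -12, 19, 29] -> [-25, 34, -26] -> [34, -26] -> [-26]
  [24, 23, 42, -25, -23, -2, -41] -> [24, 23, 42] -> [23, 42] -> [42]
  [-47, 13, 22, 45, -6, -48, 28, 18, -42] -> [-47, 13, 22] -> [13, 22] -> [22]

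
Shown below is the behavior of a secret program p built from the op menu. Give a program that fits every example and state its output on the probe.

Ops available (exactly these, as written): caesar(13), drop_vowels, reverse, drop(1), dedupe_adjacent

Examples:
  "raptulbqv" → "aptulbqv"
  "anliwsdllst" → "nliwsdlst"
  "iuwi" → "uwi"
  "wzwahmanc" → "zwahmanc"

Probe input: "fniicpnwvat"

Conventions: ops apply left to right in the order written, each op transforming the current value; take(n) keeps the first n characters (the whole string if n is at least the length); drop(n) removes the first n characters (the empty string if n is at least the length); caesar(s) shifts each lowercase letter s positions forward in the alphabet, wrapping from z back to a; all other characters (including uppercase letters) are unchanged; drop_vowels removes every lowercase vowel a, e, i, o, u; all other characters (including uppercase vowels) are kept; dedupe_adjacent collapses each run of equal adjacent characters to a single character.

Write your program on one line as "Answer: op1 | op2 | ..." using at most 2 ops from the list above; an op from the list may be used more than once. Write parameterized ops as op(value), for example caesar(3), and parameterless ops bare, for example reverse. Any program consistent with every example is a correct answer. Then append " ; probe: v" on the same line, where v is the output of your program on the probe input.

drop(1) | dedupe_adjacent ; probe: "nicpnwvat"

Check, running the answer program on each example:
  "raptulbqv" -> "aptulbqv" -> "aptulbqv"
  "anliwsdllst" -> "nliwsdllst" -> "nliwsdlst"
  "iuwi" -> "uwi" -> "uwi"
  "wzwahmanc" -> "zwahmanc" -> "zwahmanc"
  probe: "fniicpnwvat" -> "niicpnwvat" -> "nicpnwvat"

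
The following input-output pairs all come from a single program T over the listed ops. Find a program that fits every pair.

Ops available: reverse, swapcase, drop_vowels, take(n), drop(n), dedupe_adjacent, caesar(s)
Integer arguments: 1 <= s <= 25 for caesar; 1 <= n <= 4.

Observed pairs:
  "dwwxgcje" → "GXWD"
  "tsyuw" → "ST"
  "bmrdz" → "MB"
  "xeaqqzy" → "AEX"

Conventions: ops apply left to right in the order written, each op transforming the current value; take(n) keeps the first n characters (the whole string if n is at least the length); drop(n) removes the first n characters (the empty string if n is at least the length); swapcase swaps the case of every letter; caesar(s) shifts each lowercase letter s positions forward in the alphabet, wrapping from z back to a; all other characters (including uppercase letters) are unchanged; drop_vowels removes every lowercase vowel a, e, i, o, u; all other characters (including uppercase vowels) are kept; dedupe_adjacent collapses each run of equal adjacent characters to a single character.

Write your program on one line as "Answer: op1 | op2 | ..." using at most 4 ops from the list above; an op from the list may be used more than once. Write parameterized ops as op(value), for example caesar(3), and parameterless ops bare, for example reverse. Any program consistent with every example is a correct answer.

dedupe_adjacent | reverse | swapcase | drop(3)

Check, running the answer program on each example:
  "dwwxgcje" -> "dwxgcje" -> "ejcgxwd" -> "EJCGXWD" -> "GXWD"
  "tsyuw" -> "tsyuw" -> "wuyst" -> "WUYST" -> "ST"
  "bmrdz" -> "bmrdz" -> "zdrmb" -> "ZDRMB" -> "MB"
  "xeaqqzy" -> "xeaqzy" -> "yzqaex" -> "YZQAEX" -> "AEX"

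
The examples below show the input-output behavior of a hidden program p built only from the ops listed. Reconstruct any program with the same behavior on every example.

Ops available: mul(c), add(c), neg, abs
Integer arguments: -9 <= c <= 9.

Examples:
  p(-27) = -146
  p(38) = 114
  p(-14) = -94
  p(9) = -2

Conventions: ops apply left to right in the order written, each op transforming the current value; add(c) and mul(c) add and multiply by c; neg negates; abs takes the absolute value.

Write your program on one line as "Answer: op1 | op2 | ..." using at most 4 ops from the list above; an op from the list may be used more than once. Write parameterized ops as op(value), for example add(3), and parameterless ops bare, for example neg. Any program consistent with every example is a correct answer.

add(-8) | neg | mul(-4) | add(-6)

Check, running the answer program on each example:
  -27 -> -35 -> 35 -> -140 -> -146
  38 -> 30 -> -30 -> 120 -> 114
  -14 -> -22 -> 22 -> -88 -> -94
  9 -> 1 -> -1 -> 4 -> -2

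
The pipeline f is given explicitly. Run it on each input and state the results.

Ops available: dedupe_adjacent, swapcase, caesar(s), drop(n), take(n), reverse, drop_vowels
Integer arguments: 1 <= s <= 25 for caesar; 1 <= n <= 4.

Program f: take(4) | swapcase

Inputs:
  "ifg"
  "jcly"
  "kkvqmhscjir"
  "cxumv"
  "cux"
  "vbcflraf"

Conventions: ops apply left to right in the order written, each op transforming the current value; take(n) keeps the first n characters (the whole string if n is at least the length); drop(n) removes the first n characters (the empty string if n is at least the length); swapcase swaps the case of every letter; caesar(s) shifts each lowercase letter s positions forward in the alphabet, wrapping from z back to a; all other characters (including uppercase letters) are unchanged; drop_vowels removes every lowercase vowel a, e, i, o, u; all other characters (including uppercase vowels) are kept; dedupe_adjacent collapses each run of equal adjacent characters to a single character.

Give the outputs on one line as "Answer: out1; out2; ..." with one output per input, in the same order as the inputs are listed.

Execution, op by op:
  "ifg" -> "ifg" -> "IFG"
  "jcly" -> "jcly" -> "JCLY"
  "kkvqmhscjir" -> "kkvq" -> "KKVQ"
  "cxumv" -> "cxum" -> "CXUM"
  "cux" -> "cux" -> "CUX"
  "vbcflraf" -> "vbcf" -> "VBCF"

"IFG"; "JCLY"; "KKVQ"; "CXUM"; "CUX"; "VBCF"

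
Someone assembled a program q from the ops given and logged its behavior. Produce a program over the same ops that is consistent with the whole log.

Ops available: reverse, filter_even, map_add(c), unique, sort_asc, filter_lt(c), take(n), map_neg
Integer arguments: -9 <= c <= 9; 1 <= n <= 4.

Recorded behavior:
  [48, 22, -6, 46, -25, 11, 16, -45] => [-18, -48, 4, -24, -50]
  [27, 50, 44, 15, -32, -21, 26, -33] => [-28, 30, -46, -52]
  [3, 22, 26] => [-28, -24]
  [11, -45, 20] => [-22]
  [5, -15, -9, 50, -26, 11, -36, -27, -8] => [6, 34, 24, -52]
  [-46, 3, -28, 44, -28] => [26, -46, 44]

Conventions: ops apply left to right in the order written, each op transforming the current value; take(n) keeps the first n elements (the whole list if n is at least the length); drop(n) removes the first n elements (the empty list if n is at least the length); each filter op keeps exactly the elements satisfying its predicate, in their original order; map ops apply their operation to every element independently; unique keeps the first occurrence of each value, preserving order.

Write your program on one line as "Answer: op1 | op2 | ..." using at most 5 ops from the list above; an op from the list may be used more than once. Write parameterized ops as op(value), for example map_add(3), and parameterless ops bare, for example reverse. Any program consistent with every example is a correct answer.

reverse | map_add(2) | filter_even | unique | map_neg

Check, running the answer program on each example:
  [48, 22, -6, 46, -25, 11, 16, -45] -> [-45, 16, 11, -25, 46, -6, 22, 48] -> [-43, 18, 13, -23, 48, -4, 24, 50] -> [18, 48, -4, 24, 50] -> [18, 48, -4, 24, 50] -> [-18, -48, 4, -24, -50]
  [27, 50, 44, 15, -32, -21, 26, -33] -> [-33, 26, -21, -32, 15, 44, 50, 27] -> [-31, 28, -19, -30, 17, 46, 52, 29] -> [28, -30, 46, 52] -> [28, -30, 46, 52] -> [-28, 30, -46, -52]
  [3, 22, 26] -> [26, 22, 3] -> [28, 24, 5] -> [28, 24] -> [28, 24] -> [-28, -24]
  [11, -45, 20] -> [20, -45, 11] -> [22, -43, 13] -> [22] -> [22] -> [-22]
  [5, -15, -9, 50, -26, 11, -36, -27, -8] -> [-8, -27, -36, 11, -26, 50, -9, -15, 5] -> [-6, -25, -34, 13, -24, 52, -7, -13, 7] -> [-6, -34, -24, 52] -> [-6, -34, -24, 52] -> [6, 34, 24, -52]
  [-46, 3, -28, 44, -28] -> [-28, 44, -28, 3, -46] -> [-26, 46, -26, 5, -44] -> [-26, 46, -26, -44] -> [-26, 46, -44] -> [26, -46, 44]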